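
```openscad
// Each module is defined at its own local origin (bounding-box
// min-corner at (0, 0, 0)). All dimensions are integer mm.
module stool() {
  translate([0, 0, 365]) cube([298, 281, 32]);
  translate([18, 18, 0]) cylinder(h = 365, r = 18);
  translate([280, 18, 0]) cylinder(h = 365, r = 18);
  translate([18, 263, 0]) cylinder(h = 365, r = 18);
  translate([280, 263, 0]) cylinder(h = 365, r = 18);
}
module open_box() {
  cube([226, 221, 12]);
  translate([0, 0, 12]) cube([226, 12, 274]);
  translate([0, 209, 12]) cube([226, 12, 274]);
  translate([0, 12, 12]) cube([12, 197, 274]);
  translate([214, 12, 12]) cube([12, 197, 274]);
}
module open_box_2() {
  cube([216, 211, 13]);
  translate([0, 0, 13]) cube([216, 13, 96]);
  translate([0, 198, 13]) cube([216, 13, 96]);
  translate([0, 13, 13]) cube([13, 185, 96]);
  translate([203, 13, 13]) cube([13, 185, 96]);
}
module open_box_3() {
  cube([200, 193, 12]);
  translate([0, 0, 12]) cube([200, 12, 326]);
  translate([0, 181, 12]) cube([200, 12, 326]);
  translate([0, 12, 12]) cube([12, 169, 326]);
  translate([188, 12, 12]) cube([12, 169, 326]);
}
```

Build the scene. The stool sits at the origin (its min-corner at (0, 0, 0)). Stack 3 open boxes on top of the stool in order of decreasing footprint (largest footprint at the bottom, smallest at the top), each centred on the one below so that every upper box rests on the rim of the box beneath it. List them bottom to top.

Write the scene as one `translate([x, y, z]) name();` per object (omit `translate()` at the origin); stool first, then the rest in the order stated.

stool();
translate([36, 30, 397]) open_box();
translate([41, 35, 683]) open_box_2();
translate([49, 44, 792]) open_box_3();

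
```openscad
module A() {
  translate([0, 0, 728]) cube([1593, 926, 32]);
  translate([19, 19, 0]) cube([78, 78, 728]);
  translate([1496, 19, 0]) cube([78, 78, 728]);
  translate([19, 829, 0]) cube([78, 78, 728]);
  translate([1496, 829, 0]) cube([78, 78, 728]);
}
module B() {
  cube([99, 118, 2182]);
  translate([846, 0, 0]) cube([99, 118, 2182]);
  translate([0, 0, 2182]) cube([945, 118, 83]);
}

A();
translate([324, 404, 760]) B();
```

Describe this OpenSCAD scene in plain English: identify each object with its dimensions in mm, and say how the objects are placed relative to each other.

A is a rectangular dining table. The top is 1593×926×32 mm with its upper surface at z = 760 mm. It stands on four 78×78 mm square legs, each inset 19 mm from the nearest pair of top edges, running from the floor to the underside of the top.

B is a rectangular door frame: two vertical jambs of 99×118 mm section, 2182 mm tall, with a clear opening 747 mm wide between their inner faces. A header 83 mm tall and 118 mm deep lies on top of the jambs and spans the full outside width.

The door frame is on top of the table, centred.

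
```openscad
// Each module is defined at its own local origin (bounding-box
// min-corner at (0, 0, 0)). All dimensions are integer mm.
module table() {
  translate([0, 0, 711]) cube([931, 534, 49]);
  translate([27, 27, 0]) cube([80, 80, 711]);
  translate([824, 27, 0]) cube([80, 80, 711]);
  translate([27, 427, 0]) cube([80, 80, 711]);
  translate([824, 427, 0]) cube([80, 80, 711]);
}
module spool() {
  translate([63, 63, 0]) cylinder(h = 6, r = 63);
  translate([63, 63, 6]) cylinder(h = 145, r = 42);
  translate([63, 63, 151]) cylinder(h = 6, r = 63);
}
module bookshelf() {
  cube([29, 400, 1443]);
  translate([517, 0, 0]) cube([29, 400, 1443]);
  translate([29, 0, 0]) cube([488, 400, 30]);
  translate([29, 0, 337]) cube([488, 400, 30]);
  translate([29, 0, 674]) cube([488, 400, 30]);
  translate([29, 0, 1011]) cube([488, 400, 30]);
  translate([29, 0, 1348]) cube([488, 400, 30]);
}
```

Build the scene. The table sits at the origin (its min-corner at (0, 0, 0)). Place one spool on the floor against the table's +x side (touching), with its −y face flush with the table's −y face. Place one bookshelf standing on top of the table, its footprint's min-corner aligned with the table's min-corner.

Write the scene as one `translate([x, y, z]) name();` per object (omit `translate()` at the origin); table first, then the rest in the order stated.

table();
translate([931, 0, 0]) spool();
translate([0, 0, 760]) bookshelf();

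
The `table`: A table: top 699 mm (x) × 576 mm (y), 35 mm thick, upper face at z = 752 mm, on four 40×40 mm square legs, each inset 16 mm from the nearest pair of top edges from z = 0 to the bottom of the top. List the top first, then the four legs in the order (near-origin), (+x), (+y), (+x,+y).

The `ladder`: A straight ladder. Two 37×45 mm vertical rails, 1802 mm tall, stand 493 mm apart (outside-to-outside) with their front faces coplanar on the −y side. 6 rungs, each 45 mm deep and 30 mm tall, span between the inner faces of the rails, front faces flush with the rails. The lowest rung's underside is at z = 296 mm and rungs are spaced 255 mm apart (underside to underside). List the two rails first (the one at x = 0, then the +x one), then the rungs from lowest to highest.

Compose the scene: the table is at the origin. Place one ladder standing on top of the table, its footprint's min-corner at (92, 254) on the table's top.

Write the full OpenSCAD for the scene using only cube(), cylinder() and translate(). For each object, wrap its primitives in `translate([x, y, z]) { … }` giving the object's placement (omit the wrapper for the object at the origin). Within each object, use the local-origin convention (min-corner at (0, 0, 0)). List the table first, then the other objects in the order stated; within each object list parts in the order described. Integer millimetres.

translate([0, 0, 717]) cube([699, 576, 35]);
translate([16, 16, 0]) cube([40, 40, 717]);
translate([643, 16, 0]) cube([40, 40, 717]);
translate([16, 520, 0]) cube([40, 40, 717]);
translate([643, 520, 0]) cube([40, 40, 717]);
translate([92, 254, 752]) {
  cube([37, 45, 1802]);
  translate([456, 0, 0]) cube([37, 45, 1802]);
  translate([37, 0, 296]) cube([419, 45, 30]);
  translate([37, 0, 551]) cube([419, 45, 30]);
  translate([37, 0, 806]) cube([419, 45, 30]);
  translate([37, 0, 1061]) cube([419, 45, 30]);
  translate([37, 0, 1316]) cube([419, 45, 30]);
  translate([37, 0, 1571]) cube([419, 45, 30]);
}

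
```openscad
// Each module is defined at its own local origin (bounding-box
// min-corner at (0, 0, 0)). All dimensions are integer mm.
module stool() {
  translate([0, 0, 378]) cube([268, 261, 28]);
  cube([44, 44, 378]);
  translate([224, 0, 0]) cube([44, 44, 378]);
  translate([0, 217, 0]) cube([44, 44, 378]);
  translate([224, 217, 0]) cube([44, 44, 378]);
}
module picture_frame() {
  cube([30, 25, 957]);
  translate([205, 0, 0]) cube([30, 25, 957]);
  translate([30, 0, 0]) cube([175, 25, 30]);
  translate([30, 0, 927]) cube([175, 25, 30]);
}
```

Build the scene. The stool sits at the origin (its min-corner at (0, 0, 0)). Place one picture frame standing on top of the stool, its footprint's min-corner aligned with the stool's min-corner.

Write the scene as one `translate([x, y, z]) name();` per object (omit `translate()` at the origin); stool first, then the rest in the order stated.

stool();
translate([0, 0, 406]) picture_frame();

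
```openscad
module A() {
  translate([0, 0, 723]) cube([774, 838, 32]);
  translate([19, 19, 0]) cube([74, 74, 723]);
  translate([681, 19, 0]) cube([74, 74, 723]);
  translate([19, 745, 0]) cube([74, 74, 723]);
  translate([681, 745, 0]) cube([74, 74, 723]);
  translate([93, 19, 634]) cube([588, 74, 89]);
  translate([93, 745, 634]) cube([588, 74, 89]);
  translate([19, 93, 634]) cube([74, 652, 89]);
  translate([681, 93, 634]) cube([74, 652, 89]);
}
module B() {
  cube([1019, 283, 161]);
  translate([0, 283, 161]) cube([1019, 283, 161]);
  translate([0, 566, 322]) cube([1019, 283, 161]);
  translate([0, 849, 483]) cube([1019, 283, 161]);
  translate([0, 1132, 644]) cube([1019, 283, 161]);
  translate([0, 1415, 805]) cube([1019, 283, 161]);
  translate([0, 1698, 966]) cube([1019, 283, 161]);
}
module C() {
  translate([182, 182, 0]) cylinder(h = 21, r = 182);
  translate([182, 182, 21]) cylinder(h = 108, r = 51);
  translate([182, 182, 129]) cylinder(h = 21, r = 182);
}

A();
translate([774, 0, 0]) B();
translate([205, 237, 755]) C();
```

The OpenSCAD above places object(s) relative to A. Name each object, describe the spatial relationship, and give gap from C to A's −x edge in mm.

The spool's min-x is at 205; the table's min-x is 0; gap = 205 mm.

A is a table. B is a staircase. C is a spool. The staircase is against the table's +x side, with their −y faces flush. The spool is on top of the table, centred. The gap from the spool to the table's −x edge is 205 mm.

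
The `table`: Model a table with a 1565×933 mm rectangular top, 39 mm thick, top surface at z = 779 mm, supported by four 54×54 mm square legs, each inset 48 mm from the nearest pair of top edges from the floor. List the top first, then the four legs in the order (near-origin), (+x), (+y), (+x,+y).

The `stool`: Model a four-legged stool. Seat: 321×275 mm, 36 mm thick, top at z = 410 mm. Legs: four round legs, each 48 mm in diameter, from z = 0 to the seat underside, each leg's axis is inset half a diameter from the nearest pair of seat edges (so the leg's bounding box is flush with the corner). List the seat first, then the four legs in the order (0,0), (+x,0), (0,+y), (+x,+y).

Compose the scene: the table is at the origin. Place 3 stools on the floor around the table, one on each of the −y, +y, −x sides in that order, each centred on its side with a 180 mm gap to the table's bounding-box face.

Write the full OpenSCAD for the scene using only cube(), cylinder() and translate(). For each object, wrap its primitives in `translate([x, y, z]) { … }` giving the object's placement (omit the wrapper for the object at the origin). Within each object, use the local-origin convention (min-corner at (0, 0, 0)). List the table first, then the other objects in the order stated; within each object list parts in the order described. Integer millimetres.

translate([0, 0, 740]) cube([1565, 933, 39]);
translate([48, 48, 0]) cube([54, 54, 740]);
translate([1463, 48, 0]) cube([54, 54, 740]);
translate([48, 831, 0]) cube([54, 54, 740]);
translate([1463, 831, 0]) cube([54, 54, 740]);
translate([622, -455, 0]) {
  translate([0, 0, 374]) cube([321, 275, 36]);
  translate([24, 24, 0]) cylinder(h = 374, r = 24);
  translate([297, 24, 0]) cylinder(h = 374, r = 24);
  translate([24, 251, 0]) cylinder(h = 374, r = 24);
  translate([297, 251, 0]) cylinder(h = 374, r = 24);
}
translate([622, 1113, 0]) {
  translate([0, 0, 374]) cube([321, 275, 36]);
  translate([24, 24, 0]) cylinder(h = 374, r = 24);
  translate([297, 24, 0]) cylinder(h = 374, r = 24);
  translate([24, 251, 0]) cylinder(h = 374, r = 24);
  translate([297, 251, 0]) cylinder(h = 374, r = 24);
}
translate([-501, 329, 0]) {
  translate([0, 0, 374]) cube([321, 275, 36]);
  translate([24, 24, 0]) cylinder(h = 374, r = 24);
  translate([297, 24, 0]) cylinder(h = 374, r = 24);
  translate([24, 251, 0]) cylinder(h = 374, r = 24);
  translate([297, 251, 0]) cylinder(h = 374, r = 24);
}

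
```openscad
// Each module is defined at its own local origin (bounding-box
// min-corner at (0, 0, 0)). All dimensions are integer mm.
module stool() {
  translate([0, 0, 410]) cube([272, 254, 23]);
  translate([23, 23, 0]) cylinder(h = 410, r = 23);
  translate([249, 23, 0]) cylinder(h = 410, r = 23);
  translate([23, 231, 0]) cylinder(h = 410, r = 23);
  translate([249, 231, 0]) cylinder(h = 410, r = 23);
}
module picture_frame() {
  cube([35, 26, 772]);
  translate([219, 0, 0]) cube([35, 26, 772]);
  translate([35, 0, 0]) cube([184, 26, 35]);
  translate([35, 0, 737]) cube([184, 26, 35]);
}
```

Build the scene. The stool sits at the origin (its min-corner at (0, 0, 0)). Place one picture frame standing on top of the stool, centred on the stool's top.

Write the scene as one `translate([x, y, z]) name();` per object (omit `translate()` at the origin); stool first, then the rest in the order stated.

stool();
translate([9, 114, 433]) picture_frame();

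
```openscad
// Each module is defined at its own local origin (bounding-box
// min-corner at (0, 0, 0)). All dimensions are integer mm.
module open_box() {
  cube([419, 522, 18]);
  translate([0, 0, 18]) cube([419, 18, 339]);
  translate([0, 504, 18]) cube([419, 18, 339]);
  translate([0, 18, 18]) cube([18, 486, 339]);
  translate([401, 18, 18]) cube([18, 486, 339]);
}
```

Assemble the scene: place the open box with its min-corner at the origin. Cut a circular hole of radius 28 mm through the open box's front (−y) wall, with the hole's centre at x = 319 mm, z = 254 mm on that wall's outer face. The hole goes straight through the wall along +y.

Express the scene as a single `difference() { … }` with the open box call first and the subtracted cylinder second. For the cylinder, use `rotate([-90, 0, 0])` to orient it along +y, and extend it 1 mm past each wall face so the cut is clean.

difference() {
  open_box();
  translate([319, -1, 254]) rotate([-90, 0, 0]) cylinder(h = 20, r = 28);
}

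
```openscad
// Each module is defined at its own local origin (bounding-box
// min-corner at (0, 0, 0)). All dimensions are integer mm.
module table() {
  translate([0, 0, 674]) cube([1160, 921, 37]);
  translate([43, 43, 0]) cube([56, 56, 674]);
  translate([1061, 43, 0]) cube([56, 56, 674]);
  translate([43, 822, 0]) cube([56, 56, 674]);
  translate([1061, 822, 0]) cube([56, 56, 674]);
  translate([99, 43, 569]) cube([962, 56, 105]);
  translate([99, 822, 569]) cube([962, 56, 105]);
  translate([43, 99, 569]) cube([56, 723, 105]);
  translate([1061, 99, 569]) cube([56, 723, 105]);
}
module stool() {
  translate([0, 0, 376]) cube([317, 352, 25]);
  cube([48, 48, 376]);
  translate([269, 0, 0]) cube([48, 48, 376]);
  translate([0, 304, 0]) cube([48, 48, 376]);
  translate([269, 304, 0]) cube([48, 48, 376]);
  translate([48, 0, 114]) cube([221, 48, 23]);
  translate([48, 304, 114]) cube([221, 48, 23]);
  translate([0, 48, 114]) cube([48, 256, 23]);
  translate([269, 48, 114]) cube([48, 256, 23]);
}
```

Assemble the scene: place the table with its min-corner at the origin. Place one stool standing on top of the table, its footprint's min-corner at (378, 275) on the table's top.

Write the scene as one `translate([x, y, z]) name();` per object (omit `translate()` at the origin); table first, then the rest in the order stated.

table();
translate([378, 275, 711]) stool();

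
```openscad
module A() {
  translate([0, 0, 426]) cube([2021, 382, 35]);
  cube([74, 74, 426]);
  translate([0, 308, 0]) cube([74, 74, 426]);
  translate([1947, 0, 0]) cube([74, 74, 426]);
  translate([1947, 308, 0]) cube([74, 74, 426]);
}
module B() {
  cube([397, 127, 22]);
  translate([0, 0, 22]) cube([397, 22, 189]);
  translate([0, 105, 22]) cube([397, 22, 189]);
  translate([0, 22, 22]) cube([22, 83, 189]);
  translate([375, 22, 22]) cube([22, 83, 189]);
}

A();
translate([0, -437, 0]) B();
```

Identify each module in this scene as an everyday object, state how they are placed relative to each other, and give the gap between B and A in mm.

A is a bench. B is an open box. The open box is on the floor beside the bench on its −y side. The gap between the open box and the bench is 310 mm.

The open box's nearest face is 310 mm from the bench's −y face.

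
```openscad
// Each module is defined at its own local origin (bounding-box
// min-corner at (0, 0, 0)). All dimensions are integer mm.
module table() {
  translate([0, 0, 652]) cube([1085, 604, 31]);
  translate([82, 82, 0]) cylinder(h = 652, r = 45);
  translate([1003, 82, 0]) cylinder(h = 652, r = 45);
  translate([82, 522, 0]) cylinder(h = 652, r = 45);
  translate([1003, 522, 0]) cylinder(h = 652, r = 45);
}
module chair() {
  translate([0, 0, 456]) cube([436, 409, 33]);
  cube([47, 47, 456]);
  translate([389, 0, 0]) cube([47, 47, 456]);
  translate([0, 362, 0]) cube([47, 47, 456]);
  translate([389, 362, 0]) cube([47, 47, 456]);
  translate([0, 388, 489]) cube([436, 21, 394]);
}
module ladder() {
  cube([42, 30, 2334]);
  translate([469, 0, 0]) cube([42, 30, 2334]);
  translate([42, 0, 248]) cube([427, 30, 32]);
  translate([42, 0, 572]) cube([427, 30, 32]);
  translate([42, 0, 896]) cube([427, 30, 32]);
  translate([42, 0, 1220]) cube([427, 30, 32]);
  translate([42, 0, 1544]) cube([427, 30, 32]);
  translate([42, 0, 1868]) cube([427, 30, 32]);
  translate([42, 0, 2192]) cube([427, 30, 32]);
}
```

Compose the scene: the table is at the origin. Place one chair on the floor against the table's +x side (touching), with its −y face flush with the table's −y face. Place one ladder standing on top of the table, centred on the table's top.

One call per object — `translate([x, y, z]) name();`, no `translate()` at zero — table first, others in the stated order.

table();
translate([1085, 0, 0]) chair();
translate([287, 287, 683]) ladder();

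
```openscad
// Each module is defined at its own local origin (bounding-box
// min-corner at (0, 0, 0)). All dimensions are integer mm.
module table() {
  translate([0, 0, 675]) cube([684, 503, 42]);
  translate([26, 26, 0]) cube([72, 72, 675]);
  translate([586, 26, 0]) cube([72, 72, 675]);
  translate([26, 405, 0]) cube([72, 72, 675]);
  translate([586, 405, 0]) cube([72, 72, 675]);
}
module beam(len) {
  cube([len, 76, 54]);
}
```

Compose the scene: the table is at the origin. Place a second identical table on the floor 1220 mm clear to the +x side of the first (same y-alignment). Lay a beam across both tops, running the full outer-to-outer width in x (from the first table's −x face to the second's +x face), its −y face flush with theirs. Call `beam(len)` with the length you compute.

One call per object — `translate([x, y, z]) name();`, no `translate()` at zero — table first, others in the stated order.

table();
translate([1904, 0, 0]) table();
translate([0, 0, 717]) beam(2588);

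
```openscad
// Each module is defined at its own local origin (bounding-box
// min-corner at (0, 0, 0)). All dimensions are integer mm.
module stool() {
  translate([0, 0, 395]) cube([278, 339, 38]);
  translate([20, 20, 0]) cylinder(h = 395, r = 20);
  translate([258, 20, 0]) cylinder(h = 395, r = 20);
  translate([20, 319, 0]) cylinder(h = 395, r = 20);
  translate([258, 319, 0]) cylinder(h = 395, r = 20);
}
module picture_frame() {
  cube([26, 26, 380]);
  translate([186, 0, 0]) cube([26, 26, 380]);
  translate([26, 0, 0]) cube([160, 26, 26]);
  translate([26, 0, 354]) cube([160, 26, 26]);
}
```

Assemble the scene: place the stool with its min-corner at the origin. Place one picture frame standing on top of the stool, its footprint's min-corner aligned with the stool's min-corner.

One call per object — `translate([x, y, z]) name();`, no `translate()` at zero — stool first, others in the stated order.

stool();
translate([0, 0, 433]) picture_frame();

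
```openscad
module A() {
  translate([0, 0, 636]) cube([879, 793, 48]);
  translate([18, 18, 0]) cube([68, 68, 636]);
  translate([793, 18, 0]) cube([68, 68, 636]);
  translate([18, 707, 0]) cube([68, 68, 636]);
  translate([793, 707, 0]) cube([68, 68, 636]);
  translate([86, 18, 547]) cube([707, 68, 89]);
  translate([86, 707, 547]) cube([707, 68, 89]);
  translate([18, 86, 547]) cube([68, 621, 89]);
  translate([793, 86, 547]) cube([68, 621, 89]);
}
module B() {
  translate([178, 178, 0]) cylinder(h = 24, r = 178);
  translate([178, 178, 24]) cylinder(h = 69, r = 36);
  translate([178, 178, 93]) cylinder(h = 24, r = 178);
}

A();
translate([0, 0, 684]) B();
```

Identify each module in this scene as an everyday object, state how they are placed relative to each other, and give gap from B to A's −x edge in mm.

A is a table. B is a spool. The spool is on top of the table. The gap from the spool to the table's −x edge is 0 mm.

The spool's min-x is at 0; the table's min-x is 0; gap = 0 mm.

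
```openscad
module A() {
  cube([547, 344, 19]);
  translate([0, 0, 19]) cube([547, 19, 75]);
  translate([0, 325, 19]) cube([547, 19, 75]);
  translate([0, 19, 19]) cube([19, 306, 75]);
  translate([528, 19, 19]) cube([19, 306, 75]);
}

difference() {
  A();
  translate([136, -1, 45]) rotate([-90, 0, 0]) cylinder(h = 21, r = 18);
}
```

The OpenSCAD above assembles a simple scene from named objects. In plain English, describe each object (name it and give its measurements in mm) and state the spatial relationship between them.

A is an open storage box with external size 547×344×94 mm and wall thickness 19 mm (the base is also 19 mm thick). The base covers the whole footprint; the four walls stand on the base, with the y-facing walls full-width and the x-facing walls fitting between their inner faces.

The open box has a circular hole of radius 18 mm through its front wall, centred at (x = 136, z = 45).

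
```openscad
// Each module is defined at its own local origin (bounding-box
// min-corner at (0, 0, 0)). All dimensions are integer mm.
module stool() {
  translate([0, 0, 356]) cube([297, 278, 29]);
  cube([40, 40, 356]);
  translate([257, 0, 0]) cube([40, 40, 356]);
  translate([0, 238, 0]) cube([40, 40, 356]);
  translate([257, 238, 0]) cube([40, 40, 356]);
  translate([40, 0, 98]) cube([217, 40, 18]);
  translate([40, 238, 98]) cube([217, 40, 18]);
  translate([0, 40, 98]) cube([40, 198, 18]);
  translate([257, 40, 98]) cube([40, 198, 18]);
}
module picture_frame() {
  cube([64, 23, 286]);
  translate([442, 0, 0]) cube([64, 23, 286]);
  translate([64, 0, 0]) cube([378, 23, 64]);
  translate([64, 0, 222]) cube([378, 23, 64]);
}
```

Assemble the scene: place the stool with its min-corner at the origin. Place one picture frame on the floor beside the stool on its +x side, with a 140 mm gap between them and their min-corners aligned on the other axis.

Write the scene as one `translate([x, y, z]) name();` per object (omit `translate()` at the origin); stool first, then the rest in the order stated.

stool();
translate([437, 0, 0]) picture_frame();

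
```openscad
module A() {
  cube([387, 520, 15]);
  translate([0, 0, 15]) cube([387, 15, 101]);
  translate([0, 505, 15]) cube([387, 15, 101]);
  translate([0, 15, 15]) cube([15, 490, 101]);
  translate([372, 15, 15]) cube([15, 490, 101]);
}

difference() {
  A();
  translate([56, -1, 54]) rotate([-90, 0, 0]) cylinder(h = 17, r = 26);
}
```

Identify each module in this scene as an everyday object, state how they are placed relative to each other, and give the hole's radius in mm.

The subtracted cylinder has r = 26 mm.

A is an open box. The open box has a circular hole through its front wall. The hole's radius is 26 mm.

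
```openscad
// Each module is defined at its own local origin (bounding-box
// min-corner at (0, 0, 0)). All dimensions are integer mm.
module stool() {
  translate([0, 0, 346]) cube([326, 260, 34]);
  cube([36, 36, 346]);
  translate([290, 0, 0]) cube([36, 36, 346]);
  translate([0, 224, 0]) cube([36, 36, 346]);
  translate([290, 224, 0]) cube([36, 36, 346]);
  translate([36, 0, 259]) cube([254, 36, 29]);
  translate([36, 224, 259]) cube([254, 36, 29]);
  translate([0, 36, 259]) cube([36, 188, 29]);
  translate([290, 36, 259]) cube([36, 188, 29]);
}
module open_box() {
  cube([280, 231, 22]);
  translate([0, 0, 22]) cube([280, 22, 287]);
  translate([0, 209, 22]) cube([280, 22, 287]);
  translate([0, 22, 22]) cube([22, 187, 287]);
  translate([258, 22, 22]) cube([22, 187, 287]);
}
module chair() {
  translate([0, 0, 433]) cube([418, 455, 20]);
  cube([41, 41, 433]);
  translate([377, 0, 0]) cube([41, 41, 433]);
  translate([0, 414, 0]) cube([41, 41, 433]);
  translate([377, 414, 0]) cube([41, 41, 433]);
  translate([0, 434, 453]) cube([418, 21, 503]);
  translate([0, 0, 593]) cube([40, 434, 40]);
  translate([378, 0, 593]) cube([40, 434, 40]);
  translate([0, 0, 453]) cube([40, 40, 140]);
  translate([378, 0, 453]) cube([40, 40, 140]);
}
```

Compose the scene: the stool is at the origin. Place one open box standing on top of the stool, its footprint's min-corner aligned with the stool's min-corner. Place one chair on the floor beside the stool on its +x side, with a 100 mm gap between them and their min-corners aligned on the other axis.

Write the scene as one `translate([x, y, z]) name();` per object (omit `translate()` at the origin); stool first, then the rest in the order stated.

stool();
translate([0, 0, 380]) open_box();
translate([426, 0, 0]) chair();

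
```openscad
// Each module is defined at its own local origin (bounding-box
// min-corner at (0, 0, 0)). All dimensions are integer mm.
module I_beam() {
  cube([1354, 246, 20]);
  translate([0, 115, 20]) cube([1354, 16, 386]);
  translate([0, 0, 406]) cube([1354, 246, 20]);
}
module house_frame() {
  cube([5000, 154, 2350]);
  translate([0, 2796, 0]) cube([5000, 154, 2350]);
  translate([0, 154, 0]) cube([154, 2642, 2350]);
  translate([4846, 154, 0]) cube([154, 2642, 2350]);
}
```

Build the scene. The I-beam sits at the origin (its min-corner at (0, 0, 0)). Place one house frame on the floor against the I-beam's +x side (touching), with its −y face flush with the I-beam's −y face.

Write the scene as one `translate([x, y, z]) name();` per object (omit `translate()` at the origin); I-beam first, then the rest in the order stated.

I_beam();
translate([1354, 0, 0]) house_frame();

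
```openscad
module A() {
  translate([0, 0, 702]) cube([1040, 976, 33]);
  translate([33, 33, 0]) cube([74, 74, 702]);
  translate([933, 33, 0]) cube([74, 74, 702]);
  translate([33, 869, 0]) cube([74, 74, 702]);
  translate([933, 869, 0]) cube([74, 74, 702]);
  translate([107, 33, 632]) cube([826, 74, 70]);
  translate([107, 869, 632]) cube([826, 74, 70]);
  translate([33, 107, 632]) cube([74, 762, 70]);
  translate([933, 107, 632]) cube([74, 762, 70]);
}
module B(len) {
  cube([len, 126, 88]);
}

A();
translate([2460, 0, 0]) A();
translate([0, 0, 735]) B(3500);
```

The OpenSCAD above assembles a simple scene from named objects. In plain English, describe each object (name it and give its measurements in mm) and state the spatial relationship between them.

A is a rectangular dining table. The top is 1040×976×33 mm with its upper surface at z = 735 mm. It stands on four 74×74 mm square legs, each inset 33 mm from the nearest pair of top edges, running from the floor to the underside of the top. Four apron rails, 74 mm thick and 70 mm tall, run between adjacent legs with their top edges flush with the underside of the top and their outer faces flush with the legs' outer faces.

B is a rectangular beam 3500 mm long (x), 126 mm deep (y), 88 mm thick (z).

The beam spans the tops of two tables placed 1420 mm apart, resting at z = 735 mm.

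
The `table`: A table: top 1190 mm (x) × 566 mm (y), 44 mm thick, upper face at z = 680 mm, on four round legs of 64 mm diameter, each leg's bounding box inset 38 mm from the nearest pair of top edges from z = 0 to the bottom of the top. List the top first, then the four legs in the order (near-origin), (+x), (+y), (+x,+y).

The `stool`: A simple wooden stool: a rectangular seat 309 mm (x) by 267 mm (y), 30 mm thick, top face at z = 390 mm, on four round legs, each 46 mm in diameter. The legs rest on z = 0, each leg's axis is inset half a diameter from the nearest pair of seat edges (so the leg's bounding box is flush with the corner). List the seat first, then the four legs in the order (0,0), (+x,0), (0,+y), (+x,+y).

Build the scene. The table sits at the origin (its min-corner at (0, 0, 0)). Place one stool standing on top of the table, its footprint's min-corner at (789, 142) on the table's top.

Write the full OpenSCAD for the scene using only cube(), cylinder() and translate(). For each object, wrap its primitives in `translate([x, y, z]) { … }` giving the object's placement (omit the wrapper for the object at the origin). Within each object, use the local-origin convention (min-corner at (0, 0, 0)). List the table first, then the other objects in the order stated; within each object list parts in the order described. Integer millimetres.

translate([0, 0, 636]) cube([1190, 566, 44]);
translate([70, 70, 0]) cylinder(h = 636, r = 32);
translate([1120, 70, 0]) cylinder(h = 636, r = 32);
translate([70, 496, 0]) cylinder(h = 636, r = 32);
translate([1120, 496, 0]) cylinder(h = 636, r = 32);
translate([789, 142, 680]) {
  translate([0, 0, 360]) cube([309, 267, 30]);
  translate([23, 23, 0]) cylinder(h = 360, r = 23);
  translate([286, 23, 0]) cylinder(h = 360, r = 23);
  translate([23, 244, 0]) cylinder(h = 360, r = 23);
  translate([286, 244, 0]) cylinder(h = 360, r = 23);
}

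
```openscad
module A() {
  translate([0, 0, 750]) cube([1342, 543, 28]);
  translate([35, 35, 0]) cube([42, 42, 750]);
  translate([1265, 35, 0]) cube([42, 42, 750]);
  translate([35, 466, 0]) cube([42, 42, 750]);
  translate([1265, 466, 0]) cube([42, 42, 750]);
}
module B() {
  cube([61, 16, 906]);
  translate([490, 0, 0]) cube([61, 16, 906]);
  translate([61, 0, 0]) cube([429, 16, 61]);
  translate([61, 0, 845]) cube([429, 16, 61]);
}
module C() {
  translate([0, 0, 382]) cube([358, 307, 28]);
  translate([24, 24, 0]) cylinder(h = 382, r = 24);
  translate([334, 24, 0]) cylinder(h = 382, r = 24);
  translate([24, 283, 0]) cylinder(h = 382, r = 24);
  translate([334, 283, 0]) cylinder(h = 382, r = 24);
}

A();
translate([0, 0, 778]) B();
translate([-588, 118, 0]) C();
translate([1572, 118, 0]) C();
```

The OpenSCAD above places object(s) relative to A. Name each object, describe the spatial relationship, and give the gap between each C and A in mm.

A is a table. B is a picture frame. C is a stool. The picture frame is on top of the table. Two stools sit around the table at the −x, +x sides. The gap between each stool and the table is 230 mm.

Each stool's nearest face is 230 mm from the table's bounding box.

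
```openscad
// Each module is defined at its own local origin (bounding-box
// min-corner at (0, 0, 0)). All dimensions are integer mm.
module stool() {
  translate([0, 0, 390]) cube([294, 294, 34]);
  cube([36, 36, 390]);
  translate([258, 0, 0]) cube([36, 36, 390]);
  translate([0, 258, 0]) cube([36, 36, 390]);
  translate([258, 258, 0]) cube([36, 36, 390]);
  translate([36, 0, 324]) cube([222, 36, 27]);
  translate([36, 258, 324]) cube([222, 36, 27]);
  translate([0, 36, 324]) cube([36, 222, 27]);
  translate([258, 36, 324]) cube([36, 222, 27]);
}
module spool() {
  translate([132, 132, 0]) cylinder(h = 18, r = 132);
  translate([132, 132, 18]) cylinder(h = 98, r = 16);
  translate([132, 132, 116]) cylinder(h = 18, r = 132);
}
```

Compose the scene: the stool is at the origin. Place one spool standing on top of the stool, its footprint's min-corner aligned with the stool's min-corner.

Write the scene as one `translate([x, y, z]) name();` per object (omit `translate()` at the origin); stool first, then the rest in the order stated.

stool();
translate([0, 0, 424]) spool();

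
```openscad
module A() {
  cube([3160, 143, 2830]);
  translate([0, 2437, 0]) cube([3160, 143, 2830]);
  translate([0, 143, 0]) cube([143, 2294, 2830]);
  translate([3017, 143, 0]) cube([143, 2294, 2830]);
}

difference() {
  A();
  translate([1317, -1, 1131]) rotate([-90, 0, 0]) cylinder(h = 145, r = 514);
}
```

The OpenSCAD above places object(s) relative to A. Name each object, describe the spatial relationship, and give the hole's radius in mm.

A is a house frame. The house frame has a circular hole through its front wall. The hole's radius is 514 mm.

The subtracted cylinder has r = 514 mm.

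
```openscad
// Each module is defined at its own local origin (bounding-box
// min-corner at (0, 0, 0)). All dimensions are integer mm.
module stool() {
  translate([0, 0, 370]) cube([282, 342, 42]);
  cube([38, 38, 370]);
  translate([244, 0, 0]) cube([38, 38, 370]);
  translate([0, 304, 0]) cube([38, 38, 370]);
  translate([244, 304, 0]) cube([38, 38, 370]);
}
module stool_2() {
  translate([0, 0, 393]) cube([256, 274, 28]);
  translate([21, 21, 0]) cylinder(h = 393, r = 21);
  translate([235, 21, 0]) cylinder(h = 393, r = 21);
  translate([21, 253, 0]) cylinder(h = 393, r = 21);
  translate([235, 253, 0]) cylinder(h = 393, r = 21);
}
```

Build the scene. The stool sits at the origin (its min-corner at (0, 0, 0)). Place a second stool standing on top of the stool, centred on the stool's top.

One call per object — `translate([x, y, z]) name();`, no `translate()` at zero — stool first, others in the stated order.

stool();
translate([13, 34, 412]) stool_2();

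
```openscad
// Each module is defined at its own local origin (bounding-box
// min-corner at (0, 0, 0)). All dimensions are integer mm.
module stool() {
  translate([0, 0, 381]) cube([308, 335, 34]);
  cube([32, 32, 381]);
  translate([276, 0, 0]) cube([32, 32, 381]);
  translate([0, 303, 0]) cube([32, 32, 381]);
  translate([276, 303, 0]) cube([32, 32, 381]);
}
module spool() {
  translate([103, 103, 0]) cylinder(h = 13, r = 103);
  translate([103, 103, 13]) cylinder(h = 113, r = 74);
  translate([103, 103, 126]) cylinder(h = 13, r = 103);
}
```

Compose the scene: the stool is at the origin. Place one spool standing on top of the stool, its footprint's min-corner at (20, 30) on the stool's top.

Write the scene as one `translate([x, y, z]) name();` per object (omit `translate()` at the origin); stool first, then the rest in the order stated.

stool();
translate([20, 30, 415]) spool();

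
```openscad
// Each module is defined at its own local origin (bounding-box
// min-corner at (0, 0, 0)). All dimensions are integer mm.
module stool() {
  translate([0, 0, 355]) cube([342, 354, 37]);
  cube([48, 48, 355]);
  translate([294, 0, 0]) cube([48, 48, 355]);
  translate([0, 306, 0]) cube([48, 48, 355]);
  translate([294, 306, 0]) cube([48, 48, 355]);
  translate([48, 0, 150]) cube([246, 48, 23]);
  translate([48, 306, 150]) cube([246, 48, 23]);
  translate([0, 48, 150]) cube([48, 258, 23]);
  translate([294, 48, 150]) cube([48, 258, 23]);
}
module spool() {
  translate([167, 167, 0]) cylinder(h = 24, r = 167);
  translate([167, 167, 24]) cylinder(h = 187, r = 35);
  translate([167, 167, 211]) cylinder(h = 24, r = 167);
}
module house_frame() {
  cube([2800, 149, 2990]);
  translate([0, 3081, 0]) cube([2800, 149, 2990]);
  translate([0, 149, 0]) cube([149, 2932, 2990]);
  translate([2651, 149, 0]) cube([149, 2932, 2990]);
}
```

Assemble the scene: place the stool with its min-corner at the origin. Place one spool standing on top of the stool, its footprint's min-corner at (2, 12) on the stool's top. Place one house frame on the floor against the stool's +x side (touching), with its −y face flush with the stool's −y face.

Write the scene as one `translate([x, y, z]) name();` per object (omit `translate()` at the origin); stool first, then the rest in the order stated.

stool();
translate([2, 12, 392]) spool();
translate([342, 0, 0]) house_frame();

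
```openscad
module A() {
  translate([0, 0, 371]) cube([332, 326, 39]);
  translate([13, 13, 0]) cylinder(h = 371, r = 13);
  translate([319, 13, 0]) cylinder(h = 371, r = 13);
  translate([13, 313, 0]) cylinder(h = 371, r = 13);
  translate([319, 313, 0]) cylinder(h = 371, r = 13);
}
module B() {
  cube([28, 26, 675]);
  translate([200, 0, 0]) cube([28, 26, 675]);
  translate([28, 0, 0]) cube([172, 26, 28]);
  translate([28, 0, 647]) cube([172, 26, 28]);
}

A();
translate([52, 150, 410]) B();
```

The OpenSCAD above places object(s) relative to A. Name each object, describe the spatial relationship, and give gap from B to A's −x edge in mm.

The picture frame's min-x is at 52; the stool's min-x is 0; gap = 52 mm.

A is a stool. B is a picture frame. The picture frame is on top of the stool, centred. The gap from the picture frame to the stool's −x edge is 52 mm.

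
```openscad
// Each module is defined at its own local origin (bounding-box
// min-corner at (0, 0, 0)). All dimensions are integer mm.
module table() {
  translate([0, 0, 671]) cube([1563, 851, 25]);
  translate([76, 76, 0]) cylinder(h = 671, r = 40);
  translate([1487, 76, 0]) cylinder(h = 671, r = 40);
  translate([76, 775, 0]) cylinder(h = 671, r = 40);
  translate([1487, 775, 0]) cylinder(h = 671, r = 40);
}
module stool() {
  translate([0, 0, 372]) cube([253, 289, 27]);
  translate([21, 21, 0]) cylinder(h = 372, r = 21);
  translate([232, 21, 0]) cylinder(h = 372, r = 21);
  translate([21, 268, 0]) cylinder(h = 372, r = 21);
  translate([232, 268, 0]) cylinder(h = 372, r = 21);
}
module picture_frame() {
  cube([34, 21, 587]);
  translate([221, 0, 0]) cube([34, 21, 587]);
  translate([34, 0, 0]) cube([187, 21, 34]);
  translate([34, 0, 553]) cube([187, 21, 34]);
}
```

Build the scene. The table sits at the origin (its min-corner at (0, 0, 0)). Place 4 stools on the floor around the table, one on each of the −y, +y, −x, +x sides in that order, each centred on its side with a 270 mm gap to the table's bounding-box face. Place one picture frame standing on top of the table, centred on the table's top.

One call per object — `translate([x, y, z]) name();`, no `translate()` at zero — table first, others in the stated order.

table();
translate([655, -559, 0]) stool();
translate([655, 1121, 0]) stool();
translate([-523, 281, 0]) stool();
translate([1833, 281, 0]) stool();
translate([654, 415, 696]) picture_frame();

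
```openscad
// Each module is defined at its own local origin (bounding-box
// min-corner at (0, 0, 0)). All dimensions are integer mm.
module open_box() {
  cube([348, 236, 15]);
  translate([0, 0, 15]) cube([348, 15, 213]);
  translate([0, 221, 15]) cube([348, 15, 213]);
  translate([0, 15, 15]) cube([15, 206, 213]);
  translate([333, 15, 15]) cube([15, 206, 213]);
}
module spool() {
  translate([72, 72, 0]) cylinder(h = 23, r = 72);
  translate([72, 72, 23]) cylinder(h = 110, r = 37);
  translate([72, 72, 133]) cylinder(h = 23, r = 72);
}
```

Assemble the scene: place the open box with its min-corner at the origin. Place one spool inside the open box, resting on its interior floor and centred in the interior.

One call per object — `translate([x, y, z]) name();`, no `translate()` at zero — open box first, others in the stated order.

open_box();
translate([102, 46, 15]) spool();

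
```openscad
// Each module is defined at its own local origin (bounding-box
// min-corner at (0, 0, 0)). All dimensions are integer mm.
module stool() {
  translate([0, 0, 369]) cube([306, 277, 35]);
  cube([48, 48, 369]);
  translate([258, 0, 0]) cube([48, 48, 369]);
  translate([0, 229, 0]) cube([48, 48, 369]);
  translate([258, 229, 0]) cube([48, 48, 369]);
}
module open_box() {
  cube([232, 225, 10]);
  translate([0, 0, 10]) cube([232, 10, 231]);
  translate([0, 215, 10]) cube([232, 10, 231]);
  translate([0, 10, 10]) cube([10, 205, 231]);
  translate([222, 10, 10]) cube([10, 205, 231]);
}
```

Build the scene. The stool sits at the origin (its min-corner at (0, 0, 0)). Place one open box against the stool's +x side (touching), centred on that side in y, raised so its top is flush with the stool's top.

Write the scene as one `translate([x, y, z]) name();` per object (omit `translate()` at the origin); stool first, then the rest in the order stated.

stool();
translate([306, 26, 163]) open_box();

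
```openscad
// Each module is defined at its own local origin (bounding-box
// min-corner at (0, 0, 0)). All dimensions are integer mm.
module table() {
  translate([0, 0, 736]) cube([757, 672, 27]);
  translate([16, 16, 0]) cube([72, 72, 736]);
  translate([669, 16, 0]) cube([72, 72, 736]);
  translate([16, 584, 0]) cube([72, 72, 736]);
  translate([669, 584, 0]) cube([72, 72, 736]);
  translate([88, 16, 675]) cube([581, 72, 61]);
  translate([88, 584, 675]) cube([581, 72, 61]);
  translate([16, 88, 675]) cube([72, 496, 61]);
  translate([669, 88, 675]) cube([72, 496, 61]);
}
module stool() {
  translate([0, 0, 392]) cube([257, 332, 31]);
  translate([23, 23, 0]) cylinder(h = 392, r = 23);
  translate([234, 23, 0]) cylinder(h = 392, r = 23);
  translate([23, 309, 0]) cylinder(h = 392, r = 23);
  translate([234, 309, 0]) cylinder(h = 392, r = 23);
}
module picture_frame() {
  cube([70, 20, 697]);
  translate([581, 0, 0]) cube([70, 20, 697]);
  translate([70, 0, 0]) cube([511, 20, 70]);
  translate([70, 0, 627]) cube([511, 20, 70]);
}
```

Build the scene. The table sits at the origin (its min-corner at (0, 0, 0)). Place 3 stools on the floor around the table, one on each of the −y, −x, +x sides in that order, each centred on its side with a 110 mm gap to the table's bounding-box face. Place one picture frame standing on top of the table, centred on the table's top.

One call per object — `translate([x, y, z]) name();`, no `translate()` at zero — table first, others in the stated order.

table();
translate([250, -442, 0]) stool();
translate([-367, 170, 0]) stool();
translate([867, 170, 0]) stool();
translate([53, 326, 763]) picture_frame();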